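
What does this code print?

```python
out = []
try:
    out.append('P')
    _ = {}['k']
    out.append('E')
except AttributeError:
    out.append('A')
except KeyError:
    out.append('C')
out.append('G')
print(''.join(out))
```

Execution trace: 'P' (try body) → 'C' (except KeyError) → 'G' (after the try/except). Output: PCG

Answer: PCG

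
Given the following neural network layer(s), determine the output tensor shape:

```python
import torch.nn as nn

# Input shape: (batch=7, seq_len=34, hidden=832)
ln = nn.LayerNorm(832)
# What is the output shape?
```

Input: (7, 34, 832) -> Output: (7, 34, 832)

Answer: (7, 34, 832)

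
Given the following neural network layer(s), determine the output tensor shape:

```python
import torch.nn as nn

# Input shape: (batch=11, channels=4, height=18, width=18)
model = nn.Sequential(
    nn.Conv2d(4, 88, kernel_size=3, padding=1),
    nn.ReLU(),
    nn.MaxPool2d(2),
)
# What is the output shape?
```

Input: (11, 4, 18, 18) -> after Conv2d: (11, 88, 18, 18) -> after ReLU: (11, 88, 18, 18) -> Output: (11, 88, 9, 9)

Answer: (11, 88, 9, 9)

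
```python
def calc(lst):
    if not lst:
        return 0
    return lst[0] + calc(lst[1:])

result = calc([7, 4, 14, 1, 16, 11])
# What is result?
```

7 + 4 + 14 + 1 + 16 + 11 + 0 = 53

Answer: 53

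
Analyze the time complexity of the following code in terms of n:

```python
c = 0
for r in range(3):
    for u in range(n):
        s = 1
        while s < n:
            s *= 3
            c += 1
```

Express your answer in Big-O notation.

Each loop level contributes: 1 × n × log n. Multiplying the contributions gives O(n log n).

Answer: O(n log n)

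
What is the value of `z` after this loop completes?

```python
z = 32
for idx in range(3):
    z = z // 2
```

Halve 3 times: 32 // 2^3 = 4
`z` takes the values: 32 → 16 → 8 → 4

Answer: 4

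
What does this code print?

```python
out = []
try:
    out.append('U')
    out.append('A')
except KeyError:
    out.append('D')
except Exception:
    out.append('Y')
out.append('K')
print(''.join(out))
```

Execution trace: 'U' (try body) → 'A' (try body, no exception) → 'K' (after the try/except). Output: UAK

Answer: UAK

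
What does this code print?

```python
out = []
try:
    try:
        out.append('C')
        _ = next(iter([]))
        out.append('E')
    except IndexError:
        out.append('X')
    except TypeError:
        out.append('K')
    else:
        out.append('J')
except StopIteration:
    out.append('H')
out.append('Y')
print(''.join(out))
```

Execution trace: 'C' (try body) → 'H' (outer except StopIteration) → 'Y' (after the try/except). Output: CHY

Answer: CHY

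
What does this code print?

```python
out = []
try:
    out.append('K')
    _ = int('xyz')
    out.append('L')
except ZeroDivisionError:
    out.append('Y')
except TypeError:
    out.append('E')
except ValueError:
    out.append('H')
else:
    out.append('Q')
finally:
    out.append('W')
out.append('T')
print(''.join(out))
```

Execution trace: 'K' (try body) → 'H' (except ValueError) → 'W' (finally) → 'T' (after the try/except). Output: KHWT

Answer: KHWT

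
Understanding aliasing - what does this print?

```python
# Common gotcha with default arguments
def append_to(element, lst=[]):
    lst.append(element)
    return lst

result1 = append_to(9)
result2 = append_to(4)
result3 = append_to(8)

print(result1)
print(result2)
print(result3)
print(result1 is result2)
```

Key concept: mutable default argument gotcha.
Step by step:
`result1 = append_to(9)` → result1 = [9]
`result2 = append_to(4)` → result1 = [9, 4] (same object as result2); result2 = [9, 4] (same object as result1)
`result3 = append_to(8)` → result1 = [9, 4, 8] (same object as result2, result3); result2 = [9, 4, 8] (same object as result1, result3); result3 = [9, 4, 8] (same object as result1, result2)
`print(result1)` → prints [9, 4, 8]
`print(result2)` → prints [9, 4, 8]
`print(result3)` → prints [9, 4, 8]
`print(result1 is result2)` → prints True

Answer:
[9, 4, 8]
[9, 4, 8]
[9, 4, 8]
True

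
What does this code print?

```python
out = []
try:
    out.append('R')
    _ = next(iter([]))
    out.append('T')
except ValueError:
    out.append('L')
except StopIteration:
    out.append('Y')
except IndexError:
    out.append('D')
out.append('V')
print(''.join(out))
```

Execution trace: 'R' (try body) → 'Y' (except StopIteration) → 'V' (after the try/except). Output: RYV

Answer: RYV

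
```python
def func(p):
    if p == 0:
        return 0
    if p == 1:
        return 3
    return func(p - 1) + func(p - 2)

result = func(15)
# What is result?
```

Build up from base cases: func(0)=0, func(1)=3, func(2)=3, func(3)=6, func(4)=9, func(5)=15, func(6)=24, ..., func(15)=1830

Answer: 1830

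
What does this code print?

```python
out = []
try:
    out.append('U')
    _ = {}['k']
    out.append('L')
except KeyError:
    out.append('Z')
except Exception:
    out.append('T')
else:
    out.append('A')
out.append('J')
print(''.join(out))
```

Execution trace: 'U' (try body) → 'Z' (except KeyError) → 'J' (after the try/except). Output: UZJ

Answer: UZJ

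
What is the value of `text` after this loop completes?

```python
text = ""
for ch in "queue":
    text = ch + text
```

Reverse 'queue'
`text` takes the values: "" → "q" → "uq" → "euq" → "ueuq" → "eueuq"

Answer: "eueuq"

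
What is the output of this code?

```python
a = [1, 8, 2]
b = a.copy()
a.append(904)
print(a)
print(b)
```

Key concept: list.copy() creates independent copy.
Step by step:
`a = [1, 8, 2]` → a = [1, 8, 2]
`b = a.copy()` → b = [1, 8, 2]
`a.append(904)` → a = [1, 8, 2, 904]
`print(a)` → prints [1, 8, 2, 904]
`print(b)` → prints [1, 8, 2]

Answer:
[1, 8, 2, 904]
[1, 8, 2]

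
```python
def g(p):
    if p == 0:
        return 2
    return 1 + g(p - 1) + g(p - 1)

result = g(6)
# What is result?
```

g(p) = 1 + 2·g(p-1), g(0)=2. Closed form: (2+1)·2^6 - 1 = 191.

Answer: 191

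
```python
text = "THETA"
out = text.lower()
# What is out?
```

Trace:
`text = "THETA"` → text = 'THETA'
`out = text.lower()` → out = 'theta'
So out = 'theta'

Answer: 'theta'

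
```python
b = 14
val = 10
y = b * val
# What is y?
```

Trace:
`b = 14` → b = 14
`val = 10` → val = 10
`y = b * val` → y = 140
So y = 140

Answer: 140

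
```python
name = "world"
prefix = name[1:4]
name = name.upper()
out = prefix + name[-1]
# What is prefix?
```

Trace:
`name = "world"` → name = 'world'
`prefix = name[1:4]` → prefix = 'orl'
`name = name.upper()` → name = 'WORLD'
`out = prefix + name[-1]` → out = 'orlD'
So prefix = 'orl'

Answer: 'orl'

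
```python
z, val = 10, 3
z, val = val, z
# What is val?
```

Trace:
`z, val = 10, 3` → z = 10; val = 3
`z, val = val, z` → z = 3; val = 10
So val = 10

Answer: 10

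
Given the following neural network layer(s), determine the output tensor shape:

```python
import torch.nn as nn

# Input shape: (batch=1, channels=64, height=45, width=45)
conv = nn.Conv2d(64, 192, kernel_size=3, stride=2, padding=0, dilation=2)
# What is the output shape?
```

Input: (1, 64, 45, 45) -> Output: (1, 192, 21, 21)

Answer: (1, 192, 21, 21)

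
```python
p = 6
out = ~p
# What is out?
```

Trace:
`p = 6` → p = 6
`out = ~p` → out = -7
So out = -7

Answer: -7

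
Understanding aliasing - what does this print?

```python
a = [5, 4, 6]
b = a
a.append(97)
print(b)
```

Key concept: basic list aliasing.
Step by step:
`a = [5, 4, 6]` → a = [5, 4, 6]
`b = a` → b = [5, 4, 6] (same object as a)
`a.append(97)` → a = [5, 4, 6, 97] (same object as b); b = [5, 4, 6, 97] (same object as a)
`print(b)` → prints [5, 4, 6, 97]

Answer: [5, 4, 6, 97]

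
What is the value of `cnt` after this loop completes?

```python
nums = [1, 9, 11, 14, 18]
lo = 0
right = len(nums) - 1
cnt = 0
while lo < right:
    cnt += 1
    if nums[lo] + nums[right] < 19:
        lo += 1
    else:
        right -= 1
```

Steps to find pair summing to 19
`cnt` takes the values: 0 → 1 → 2 → 3 → 4

Answer: 4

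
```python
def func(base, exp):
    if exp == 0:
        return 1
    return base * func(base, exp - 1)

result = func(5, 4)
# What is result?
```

func(5, 4) = 5 * 5 * 5 * 5 = 625

Answer: 625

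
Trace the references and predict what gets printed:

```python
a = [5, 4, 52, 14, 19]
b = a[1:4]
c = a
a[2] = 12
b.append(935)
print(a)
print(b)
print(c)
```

Key concept: slice vs alias.
Step by step:
`a = [5, 4, 52, 14, 19]` → a = [5, 4, 52, 14, 19]
`b = a[1:4]` → b = [4, 52, 14]
`c = a` → c = [5, 4, 52, 14, 19] (same object as a)
`a[2] = 12` → a = [5, 4, 12, 14, 19] (same object as c); c = [5, 4, 12, 14, 19] (same object as a)
`b.append(935)` → b = [4, 52, 14, 935]
`print(a)` → prints [5, 4, 12, 14, 19]
`print(b)` → prints [4, 52, 14, 935]
`print(c)` → prints [5, 4, 12, 14, 19]

Answer:
[5, 4, 12, 14, 19]
[4, 52, 14, 935]
[5, 4, 12, 14, 19]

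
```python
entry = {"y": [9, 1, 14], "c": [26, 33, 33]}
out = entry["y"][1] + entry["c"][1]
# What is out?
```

Trace:
`entry = {"y": [9, 1, 14], "c": [26, 33, 33]}` → entry = {'y': [9, 1, 14], 'c': [26, 33, 33]}
`out = entry["y"][1] + entry["c"][1]` → out = 34
So out = 34

Answer: 34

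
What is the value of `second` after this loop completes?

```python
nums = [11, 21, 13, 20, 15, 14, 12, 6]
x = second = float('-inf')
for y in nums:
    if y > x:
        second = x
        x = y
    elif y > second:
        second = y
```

Second largest (with repeats) in [11, 21, 13, 20, 15, 14, 12, 6]
`second` takes the values: -inf → 11 → 13 → 20

Answer: 20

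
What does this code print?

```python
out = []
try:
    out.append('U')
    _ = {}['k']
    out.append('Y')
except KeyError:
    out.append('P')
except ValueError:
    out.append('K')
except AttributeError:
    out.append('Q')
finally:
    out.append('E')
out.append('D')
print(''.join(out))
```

Execution trace: 'U' (try body) → 'P' (except KeyError) → 'E' (finally) → 'D' (after the try/except). Output: UPED

Answer: UPED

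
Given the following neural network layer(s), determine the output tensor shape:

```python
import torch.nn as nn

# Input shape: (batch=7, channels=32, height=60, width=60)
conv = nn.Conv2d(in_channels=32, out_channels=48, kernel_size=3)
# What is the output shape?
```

Input: (7, 32, 60, 60) -> Output: (7, 48, 58, 58)

Answer: (7, 48, 58, 58)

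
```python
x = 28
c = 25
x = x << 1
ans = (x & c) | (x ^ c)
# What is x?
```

Trace:
`x = 28` → x = 28
`c = 25` → c = 25
`x = x << 1` → x = 56
`ans = (x & c) | (x ^ c)` → ans = 57
So x = 56

Answer: 56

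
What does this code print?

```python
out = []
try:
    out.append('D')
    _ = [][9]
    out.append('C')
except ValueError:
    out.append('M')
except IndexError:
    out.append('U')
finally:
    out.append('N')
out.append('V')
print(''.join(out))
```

Execution trace: 'D' (try body) → 'U' (except IndexError) → 'N' (finally) → 'V' (after the try/except). Output: DUNV

Answer: DUNV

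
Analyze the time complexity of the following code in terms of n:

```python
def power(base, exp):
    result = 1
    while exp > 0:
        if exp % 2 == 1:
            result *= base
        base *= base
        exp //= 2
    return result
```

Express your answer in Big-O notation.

This is Exponentiation by squaring. Time complexity: O(log n).

Answer: O(log n)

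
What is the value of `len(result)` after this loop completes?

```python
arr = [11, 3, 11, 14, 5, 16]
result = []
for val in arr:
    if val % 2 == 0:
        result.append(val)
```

Count even numbers in [11, 3, 11, 14, 5, 16]
`result` takes the values: [] → [14] → [14, 16]
So `len(result)` = 2

Answer: 2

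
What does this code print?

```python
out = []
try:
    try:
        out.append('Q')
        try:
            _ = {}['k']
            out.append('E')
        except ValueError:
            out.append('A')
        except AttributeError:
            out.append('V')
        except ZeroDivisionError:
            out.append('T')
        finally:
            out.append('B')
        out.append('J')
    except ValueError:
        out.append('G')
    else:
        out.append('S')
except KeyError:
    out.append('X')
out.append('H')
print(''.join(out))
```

Execution trace: 'Q' (try body) → 'B' (inner finally) → 'X' (outer except KeyError) → 'H' (after the try/except). Output: QBXH

Answer: QBXH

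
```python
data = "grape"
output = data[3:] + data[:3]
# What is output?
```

Trace:
`data = "grape"` → data = 'grape'
`output = data[3:] + data[:3]` → output = 'pegra'
So output = 'pegra'

Answer: 'pegra'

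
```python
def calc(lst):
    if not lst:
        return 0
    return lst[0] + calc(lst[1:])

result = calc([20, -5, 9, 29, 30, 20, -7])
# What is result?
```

20 + (-5) + 9 + 29 + 30 + 20 + (-7) + 0 = 96

Answer: 96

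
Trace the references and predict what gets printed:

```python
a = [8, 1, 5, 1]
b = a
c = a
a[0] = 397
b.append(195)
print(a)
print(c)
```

Key concept: multiple aliases.
Step by step:
`a = [8, 1, 5, 1]` → a = [8, 1, 5, 1]
`b = a` → b = [8, 1, 5, 1] (same object as a)
`c = a` → c = [8, 1, 5, 1] (same object as a, b)
`a[0] = 397` → a = [397, 1, 5, 1] (same object as b, c); b = [397, 1, 5, 1] (same object as a, c); c = [397, 1, 5, 1] (same object as a, b)
`b.append(195)` → a = [397, 1, 5, 1, 195] (same object as b, c); b = [397, 1, 5, 1, 195] (same object as a, c); c = [397, 1, 5, 1, 195] (same object as a, b)
`print(a)` → prints [397, 1, 5, 1, 195]
`print(c)` → prints [397, 1, 5, 1, 195]

Answer:
[397, 1, 5, 1, 195]
[397, 1, 5, 1, 195]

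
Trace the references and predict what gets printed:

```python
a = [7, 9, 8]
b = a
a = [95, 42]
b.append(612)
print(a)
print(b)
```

Key concept: rebinding vs mutation: a is rebound to a new list, b still points at the original.
Step by step:
`a = [7, 9, 8]` → a = [7, 9, 8]
`b = a` → b = [7, 9, 8] (same object as a)
`a = [95, 42]` → a = [95, 42]
`b.append(612)` → b = [7, 9, 8, 612]
`print(a)` → prints [95, 42]
`print(b)` → prints [7, 9, 8, 612]

Answer:
[95, 42]
[7, 9, 8, 612]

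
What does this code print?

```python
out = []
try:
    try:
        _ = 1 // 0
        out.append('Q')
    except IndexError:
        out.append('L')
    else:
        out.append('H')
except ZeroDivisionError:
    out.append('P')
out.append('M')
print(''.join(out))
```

Execution trace: 'P' (outer except ZeroDivisionError) → 'M' (after the try/except). Output: PM

Answer: PM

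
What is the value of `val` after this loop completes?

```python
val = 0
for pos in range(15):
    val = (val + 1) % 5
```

Increment mod 5, 15 times = 0
`val` takes the values: 0 → 1 → 2 → 3 → 4 → 0 → 1 → 2 → 3 → 4 → 0 → 1 → 2 → 3 → 4 → 0

Answer: 0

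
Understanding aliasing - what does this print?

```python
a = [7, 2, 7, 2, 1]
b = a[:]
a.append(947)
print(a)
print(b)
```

Key concept: slice [:] creates copy.
Step by step:
`a = [7, 2, 7, 2, 1]` → a = [7, 2, 7, 2, 1]
`b = a[:]` → b = [7, 2, 7, 2, 1]
`a.append(947)` → a = [7, 2, 7, 2, 1, 947]
`print(a)` → prints [7, 2, 7, 2, 1, 947]
`print(b)` → prints [7, 2, 7, 2, 1]

Answer:
[7, 2, 7, 2, 1, 947]
[7, 2, 7, 2, 1]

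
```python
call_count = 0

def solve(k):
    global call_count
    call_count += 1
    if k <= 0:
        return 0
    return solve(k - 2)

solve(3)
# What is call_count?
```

Linear recursion stepping by 2: 3 calls from k=3 down to ≤0.

Answer: 3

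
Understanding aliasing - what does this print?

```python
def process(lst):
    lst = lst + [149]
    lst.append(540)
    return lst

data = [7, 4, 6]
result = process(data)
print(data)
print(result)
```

Key concept: rebinding parameter vs mutation.
Step by step:
`data = [7, 4, 6]` → data = [7, 4, 6]
`result = process(data)` → result = [7, 4, 6, 149, 540]
`print(data)` → prints [7, 4, 6]
`print(result)` → prints [7, 4, 6, 149, 540]

Answer:
[7, 4, 6]
[7, 4, 6, 149, 540]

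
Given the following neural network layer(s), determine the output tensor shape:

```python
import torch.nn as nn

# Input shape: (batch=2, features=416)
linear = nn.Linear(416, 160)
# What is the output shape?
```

Input: (2, 416) -> Output: (2, 160)

Answer: (2, 160)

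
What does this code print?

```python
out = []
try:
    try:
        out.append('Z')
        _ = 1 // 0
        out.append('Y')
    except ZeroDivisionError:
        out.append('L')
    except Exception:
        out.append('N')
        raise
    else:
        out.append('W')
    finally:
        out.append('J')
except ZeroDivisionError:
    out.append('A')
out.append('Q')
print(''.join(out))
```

Execution trace: 'Z' (inner try body) → 'L' (inner except ZeroDivisionError) → 'J' (inner finally) → 'Q' (after the try/except). Output: ZLJQ

Answer: ZLJQ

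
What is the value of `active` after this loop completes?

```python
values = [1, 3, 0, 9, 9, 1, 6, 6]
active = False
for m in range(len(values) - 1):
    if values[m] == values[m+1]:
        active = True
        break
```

Check consecutive duplicates in [1, 3, 0, 9, 9, 1, 6, 6]
`active` takes the values: False → True

Answer: True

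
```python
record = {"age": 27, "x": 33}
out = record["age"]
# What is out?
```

Trace:
`record = {"age": 27, "x": 33}` → record = {'age': 27, 'x': 33}
`out = record["age"]` → out = 27
So out = 27

Answer: 27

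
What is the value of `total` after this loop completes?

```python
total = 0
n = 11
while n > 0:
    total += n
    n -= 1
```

Sum 11 down to 1
`total` takes the values: 0 → 11 → 21 → 30 → 38 → 45 → 51 → 56 → 60 → 63 → 65 → 66

Answer: 66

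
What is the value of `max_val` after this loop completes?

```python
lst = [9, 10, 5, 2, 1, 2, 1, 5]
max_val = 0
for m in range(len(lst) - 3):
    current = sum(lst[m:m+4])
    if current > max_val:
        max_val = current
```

Max sum of 4-element window in [9, 10, 5, 2, 1, 2, 1, 5]
`max_val` takes the values: 0 → 26

Answer: 26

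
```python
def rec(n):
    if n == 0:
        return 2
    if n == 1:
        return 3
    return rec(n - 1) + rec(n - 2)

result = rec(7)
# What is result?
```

Build up from base cases: rec(0)=2, rec(1)=3, rec(2)=5, rec(3)=8, rec(4)=13, rec(5)=21, rec(6)=34, ..., rec(7)=55

Answer: 55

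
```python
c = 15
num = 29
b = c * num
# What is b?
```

Trace:
`c = 15` → c = 15
`num = 29` → num = 29
`b = c * num` → b = 435
So b = 435

Answer: 435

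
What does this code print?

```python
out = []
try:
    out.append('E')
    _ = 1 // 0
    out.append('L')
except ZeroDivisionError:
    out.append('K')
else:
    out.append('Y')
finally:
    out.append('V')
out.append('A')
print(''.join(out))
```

Execution trace: 'E' (try body) → 'K' (except ZeroDivisionError) → 'V' (finally) → 'A' (after the try/except). Output: EKVA

Answer: EKVA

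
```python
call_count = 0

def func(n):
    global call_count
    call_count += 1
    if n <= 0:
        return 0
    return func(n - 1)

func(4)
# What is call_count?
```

Linear recursion stepping by 1: 5 calls from n=4 down to ≤0.

Answer: 5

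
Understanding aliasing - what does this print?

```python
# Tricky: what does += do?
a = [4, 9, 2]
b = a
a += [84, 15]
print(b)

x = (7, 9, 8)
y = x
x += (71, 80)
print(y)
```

Key concept: += behavior differs for mutable vs immutable.
Step by step:
`a = [4, 9, 2]` → a = [4, 9, 2]
`b = a` → b = [4, 9, 2] (same object as a)
`a += [84, 15]` → a = [4, 9, 2, 84, 15] (same object as b); b = [4, 9, 2, 84, 15] (same object as a)
`print(b)` → prints [4, 9, 2, 84, 15]
`x = (7, 9, 8)` → x = (7, 9, 8)
`y = x` → y = (7, 9, 8)
`x += (71, 80)` → x = (7, 9, 8, 71, 80)
`print(y)` → prints (7, 9, 8)

Answer:
[4, 9, 2, 84, 15]
(7, 9, 8)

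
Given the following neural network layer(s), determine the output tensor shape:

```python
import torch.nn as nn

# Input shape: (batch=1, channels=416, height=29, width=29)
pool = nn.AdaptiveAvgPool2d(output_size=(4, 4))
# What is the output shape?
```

Input: (1, 416, 29, 29) -> Output: (1, 416, 4, 4)

Answer: (1, 416, 4, 4)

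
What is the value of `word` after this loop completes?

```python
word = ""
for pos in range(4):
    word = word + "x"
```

Repeat 'x' 4 times
`word` takes the values: "" → "x" → "xx" → "xxx" → "xxxx"

Answer: "xxxx"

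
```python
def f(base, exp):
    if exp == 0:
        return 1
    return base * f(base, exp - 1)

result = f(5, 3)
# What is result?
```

f(5, 3) = 5 * 5 * 5 = 125

Answer: 125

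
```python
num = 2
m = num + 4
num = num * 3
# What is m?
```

Trace:
`num = 2` → num = 2
`m = num + 4` → m = 6
`num = num * 3` → num = 6
So m = 6

Answer: 6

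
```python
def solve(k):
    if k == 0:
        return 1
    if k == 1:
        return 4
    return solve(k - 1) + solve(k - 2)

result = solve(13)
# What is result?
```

Build up from base cases: solve(0)=1, solve(1)=4, solve(2)=5, solve(3)=9, solve(4)=14, solve(5)=23, solve(6)=37, ..., solve(13)=1076

Answer: 1076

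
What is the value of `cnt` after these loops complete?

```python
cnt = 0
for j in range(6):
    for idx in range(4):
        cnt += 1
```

6 * 4 = 24
`cnt` takes the values: 0 → 1 → 2 → 3 → 4 → 5 → 6 → 7 → 8 → 9 → 10 → 11 → 12 → 13 → 14 → 15 → 16 → 17 → 18 → 19 → 20 → 21 → 22 → 23 → 24

Answer: 24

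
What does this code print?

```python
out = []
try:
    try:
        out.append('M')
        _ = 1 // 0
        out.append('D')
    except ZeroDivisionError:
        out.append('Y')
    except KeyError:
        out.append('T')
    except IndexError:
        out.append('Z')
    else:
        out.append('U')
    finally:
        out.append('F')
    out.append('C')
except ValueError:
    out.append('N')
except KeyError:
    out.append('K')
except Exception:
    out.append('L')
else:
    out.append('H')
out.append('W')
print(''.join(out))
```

Execution trace: 'M' (inner try body) → 'Y' (inner except ZeroDivisionError) → 'F' (inner finally) → 'C' (try body, no exception) → 'H' (else) → 'W' (after the try/except). Output: MYFCHW

Answer: MYFCHW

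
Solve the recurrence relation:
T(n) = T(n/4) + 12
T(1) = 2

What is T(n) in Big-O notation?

Each step divides n by 4 and adds 12. After log_4(n) steps we reach T(1)=2. So T(n) = 12·log_4(n) + 2 = O(log n).

Answer: O(log n)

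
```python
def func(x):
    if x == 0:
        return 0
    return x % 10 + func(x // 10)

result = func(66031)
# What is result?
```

Sum of digits of 66031: 1 + 3 + 0 + 6 + 6 = 16

Answer: 16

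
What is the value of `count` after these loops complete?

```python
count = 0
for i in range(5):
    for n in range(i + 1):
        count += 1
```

Triangle: 1 + 2 + ... + 5
`count` takes the values: 0 → 1 → 2 → 3 → 4 → 5 → 6 → 7 → 8 → 9 → 10 → 11 → 12 → 13 → 14 → 15

Answer: 15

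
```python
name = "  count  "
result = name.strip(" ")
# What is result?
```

Trace:
`name = "  count  "` → name = '  count  '
`result = name.strip(" ")` → result = 'count'
So result = 'count'

Answer: 'count'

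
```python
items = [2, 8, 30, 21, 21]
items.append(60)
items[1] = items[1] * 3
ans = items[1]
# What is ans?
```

Trace:
`items = [2, 8, 30, 21, 21]` → items = [2, 8, 30, 21, 21]
`items.append(60)` → items = [2, 8, 30, 21, 21, 60]
`items[1] = items[1] * 3` → items = [2, 24, 30, 21, 21, 60]
`ans = items[1]` → ans = 24
So ans = 24

Answer: 24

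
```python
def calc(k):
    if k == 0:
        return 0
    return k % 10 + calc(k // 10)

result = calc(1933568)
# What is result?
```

Sum of digits of 1933568: 8 + 6 + 5 + 3 + 3 + 9 + 1 = 35

Answer: 35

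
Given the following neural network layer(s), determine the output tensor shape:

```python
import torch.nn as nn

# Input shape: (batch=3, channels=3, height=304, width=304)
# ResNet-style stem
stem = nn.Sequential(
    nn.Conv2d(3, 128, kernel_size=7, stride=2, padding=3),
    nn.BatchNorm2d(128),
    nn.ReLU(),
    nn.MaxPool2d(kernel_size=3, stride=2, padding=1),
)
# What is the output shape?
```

Input: (3, 3, 304, 304) -> after Conv2d 7x7 stride=2: (3, 128, 152, 152) -> Output: (3, 128, 76, 76)

Answer: (3, 128, 76, 76)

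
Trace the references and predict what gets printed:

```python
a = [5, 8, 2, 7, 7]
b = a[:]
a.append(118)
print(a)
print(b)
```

Key concept: slice [:] creates copy.
Step by step:
`a = [5, 8, 2, 7, 7]` → a = [5, 8, 2, 7, 7]
`b = a[:]` → b = [5, 8, 2, 7, 7]
`a.append(118)` → a = [5, 8, 2, 7, 7, 118]
`print(a)` → prints [5, 8, 2, 7, 7, 118]
`print(b)` → prints [5, 8, 2, 7, 7]

Answer:
[5, 8, 2, 7, 7, 118]
[5, 8, 2, 7, 7]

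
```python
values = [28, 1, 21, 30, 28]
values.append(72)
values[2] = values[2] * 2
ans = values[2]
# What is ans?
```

Trace:
`values = [28, 1, 21, 30, 28]` → values = [28, 1, 21, 30, 28]
`values.append(72)` → values = [28, 1, 21, 30, 28, 72]
`values[2] = values[2] * 2` → values = [28, 1, 42, 30, 28, 72]
`ans = values[2]` → ans = 42
So ans = 42

Answer: 42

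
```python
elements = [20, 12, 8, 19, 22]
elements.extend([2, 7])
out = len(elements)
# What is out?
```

Trace:
`elements = [20, 12, 8, 19, 22]` → elements = [20, 12, 8, 19, 22]
`elements.extend([2, 7])` → elements = [20, 12, 8, 19, 22, 2, 7]
`out = len(elements)` → out = 7
So out = 7

Answer: 7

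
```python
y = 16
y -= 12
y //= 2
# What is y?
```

Trace:
`y = 16` → y = 16
`y -= 12` → y = 4
`y //= 2` → y = 2
So y = 2

Answer: 2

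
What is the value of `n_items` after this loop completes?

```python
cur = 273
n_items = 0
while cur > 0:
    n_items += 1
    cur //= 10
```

Count digits by repeated division by 10
`n_items` takes the values: 0 → 1 → 2 → 3

Answer: 3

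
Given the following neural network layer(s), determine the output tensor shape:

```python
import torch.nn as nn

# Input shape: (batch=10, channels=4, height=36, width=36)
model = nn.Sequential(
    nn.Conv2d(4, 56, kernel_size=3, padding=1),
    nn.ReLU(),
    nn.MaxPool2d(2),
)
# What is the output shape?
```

Input: (10, 4, 36, 36) -> after Conv2d: (10, 56, 36, 36) -> after ReLU: (10, 56, 36, 36) -> Output: (10, 56, 18, 18)

Answer: (10, 56, 18, 18)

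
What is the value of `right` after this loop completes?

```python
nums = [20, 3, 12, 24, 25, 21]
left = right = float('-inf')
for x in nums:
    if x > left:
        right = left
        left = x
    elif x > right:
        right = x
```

Second largest (with repeats) in [20, 3, 12, 24, 25, 21]
`right` takes the values: -inf → 3 → 12 → 20 → 24

Answer: 24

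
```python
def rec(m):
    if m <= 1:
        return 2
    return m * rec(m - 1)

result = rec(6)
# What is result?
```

rec(6) = 6 * 5 * 4 * 3 * 2 * 2 = 1440

Answer: 1440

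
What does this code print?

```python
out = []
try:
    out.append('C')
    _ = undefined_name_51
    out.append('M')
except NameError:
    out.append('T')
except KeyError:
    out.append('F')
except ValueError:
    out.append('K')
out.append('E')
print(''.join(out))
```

Execution trace: 'C' (try body) → 'T' (except NameError) → 'E' (after the try/except). Output: CTE

Answer: CTE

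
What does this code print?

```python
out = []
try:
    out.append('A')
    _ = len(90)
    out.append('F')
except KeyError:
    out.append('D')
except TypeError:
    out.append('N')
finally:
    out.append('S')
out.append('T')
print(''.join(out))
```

Execution trace: 'A' (try body) → 'N' (except TypeError) → 'S' (finally) → 'T' (after the try/except). Output: ANST

Answer: ANST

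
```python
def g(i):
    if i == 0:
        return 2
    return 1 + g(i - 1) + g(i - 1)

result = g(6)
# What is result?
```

g(i) = 1 + 2·g(i-1), g(0)=2. Closed form: (2+1)·2^6 - 1 = 191.

Answer: 191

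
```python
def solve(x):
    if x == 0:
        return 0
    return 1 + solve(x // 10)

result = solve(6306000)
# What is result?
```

Count of digits of 6306000: 7

Answer: 7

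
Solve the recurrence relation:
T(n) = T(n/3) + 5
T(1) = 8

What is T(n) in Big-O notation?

Each step divides n by 3 and adds 5. After log_3(n) steps we reach T(1)=8. So T(n) = 5·log_3(n) + 8 = O(log n).

Answer: O(log n)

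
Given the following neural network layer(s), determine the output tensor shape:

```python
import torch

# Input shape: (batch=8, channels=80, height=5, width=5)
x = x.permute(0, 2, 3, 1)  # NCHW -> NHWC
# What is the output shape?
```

Input: (8, 80, 5, 5) -> Output: (8, 5, 5, 80)

Answer: (8, 5, 5, 80)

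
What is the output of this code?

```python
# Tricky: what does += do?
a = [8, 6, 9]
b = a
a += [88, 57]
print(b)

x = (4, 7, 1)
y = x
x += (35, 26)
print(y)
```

Key concept: += behavior differs for mutable vs immutable.
Step by step:
`a = [8, 6, 9]` → a = [8, 6, 9]
`b = a` → b = [8, 6, 9] (same object as a)
`a += [88, 57]` → a = [8, 6, 9, 88, 57] (same object as b); b = [8, 6, 9, 88, 57] (same object as a)
`print(b)` → prints [8, 6, 9, 88, 57]
`x = (4, 7, 1)` → x = (4, 7, 1)
`y = x` → y = (4, 7, 1)
`x += (35, 26)` → x = (4, 7, 1, 35, 26)
`print(y)` → prints (4, 7, 1)

Answer:
[8, 6, 9, 88, 57]
(4, 7, 1)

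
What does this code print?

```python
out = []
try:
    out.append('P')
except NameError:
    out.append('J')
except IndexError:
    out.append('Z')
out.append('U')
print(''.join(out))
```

Execution trace: 'P' (try body, no exception) → 'U' (after the try/except). Output: PU

Answer: PU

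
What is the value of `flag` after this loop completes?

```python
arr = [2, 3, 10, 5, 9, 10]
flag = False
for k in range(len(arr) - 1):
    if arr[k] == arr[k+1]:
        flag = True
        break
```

Check consecutive duplicates in [2, 3, 10, 5, 9, 10]
`flag` takes the values: False

Answer: False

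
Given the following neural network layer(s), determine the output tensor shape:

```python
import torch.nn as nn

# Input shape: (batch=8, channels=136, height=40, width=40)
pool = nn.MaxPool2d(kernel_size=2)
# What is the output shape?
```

Input: (8, 136, 40, 40) -> Output: (8, 136, 20, 20)

Answer: (8, 136, 20, 20)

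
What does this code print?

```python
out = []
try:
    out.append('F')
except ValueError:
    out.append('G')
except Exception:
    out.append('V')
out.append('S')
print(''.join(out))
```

Execution trace: 'F' (try body, no exception) → 'S' (after the try/except). Output: FS

Answer: FS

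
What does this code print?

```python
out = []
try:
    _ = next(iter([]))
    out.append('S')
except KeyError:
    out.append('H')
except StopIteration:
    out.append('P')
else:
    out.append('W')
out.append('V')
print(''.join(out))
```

Execution trace: 'P' (except StopIteration) → 'V' (after the try/except). Output: PV

Answer: PV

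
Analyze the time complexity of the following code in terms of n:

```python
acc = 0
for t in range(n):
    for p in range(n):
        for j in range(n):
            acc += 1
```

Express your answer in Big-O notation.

Each loop level contributes: n × n × n. Multiplying the contributions gives O(n^3).

Answer: O(n^3)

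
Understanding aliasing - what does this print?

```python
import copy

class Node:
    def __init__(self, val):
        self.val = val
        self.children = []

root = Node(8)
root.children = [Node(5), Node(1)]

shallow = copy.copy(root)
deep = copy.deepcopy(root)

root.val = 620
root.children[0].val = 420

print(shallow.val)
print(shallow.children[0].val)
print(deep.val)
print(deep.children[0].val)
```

Key concept: deep copy with custom objects.
Step by step:
`root = Node(8)` → root = Node(val=8, children=[])
`root.children = [Node(5), Node(1)]` → root = Node(val=8, children=[Node(val=5, children=[]), Node(val=1, children=[])])
`shallow = copy.copy(root)` → shallow = Node(val=8, children=[Node(val=5, children=[]), Node(val=1, children=[])])
`deep = copy.deepcopy(root)` → deep = Node(val=8, children=[Node(val=5, children=[]), Node(val=1, children=[])])
`root.val = 620` → root = Node(val=620, children=[Node(val=5, children=[]), Node(val=1, children=[])])
`root.children[0].val = 420` → root = Node(val=620, children=[Node(val=420, children=[]), Node(val=1, children=[])]); shallow = Node(val=8, children=[Node(val=420, children=[]), Node(val=1, children=[])])
`print(shallow.val)` → prints 8
`print(shallow.children[0].val)` → prints 420
`print(deep.val)` → prints 8
`print(deep.children[0].val)` → prints 5

Answer:
8
420
8
5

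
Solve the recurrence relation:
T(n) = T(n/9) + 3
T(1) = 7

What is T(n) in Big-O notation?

Each step divides n by 9 and adds 3. After log_9(n) steps we reach T(1)=7. So T(n) = 3·log_9(n) + 7 = O(log n).

Answer: O(log n)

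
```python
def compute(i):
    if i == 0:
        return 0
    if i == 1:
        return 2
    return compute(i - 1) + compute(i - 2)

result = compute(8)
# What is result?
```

Build up from base cases: compute(0)=0, compute(1)=2, compute(2)=2, compute(3)=4, compute(4)=6, compute(5)=10, compute(6)=16, ..., compute(8)=42

Answer: 42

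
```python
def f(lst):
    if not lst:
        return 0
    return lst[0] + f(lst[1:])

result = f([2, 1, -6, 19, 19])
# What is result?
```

2 + 1 + (-6) + 19 + 19 + 0 = 35

Answer: 35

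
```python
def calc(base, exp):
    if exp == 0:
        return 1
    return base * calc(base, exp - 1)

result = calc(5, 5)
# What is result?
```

calc(5, 5) = 5 * 5 * 5 * 5 * 5 = 3125

Answer: 3125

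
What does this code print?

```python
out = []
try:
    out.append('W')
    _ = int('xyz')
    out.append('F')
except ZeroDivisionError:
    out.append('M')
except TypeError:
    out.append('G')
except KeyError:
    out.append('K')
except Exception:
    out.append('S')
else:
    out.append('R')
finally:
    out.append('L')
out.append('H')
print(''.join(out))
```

Execution trace: 'W' (try body) → 'S' (except Exception) → 'L' (finally) → 'H' (after the try/except). Output: WSLH

Answer: WSLH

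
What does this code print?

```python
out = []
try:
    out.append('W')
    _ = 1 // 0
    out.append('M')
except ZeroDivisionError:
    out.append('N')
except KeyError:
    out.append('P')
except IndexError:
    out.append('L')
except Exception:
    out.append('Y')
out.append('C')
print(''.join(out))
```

Execution trace: 'W' (try body) → 'N' (except ZeroDivisionError) → 'C' (after the try/except). Output: WNC

Answer: WNC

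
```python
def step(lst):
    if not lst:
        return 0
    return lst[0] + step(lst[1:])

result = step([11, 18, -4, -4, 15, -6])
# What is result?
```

11 + 18 + (-4) + (-4) + 15 + (-6) + 0 = 30

Answer: 30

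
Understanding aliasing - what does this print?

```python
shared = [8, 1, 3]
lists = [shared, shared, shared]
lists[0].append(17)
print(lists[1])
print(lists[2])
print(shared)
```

Key concept: list of same reference.
Step by step:
`shared = [8, 1, 3]` → shared = [8, 1, 3]
`lists = [shared, shared, shared]` → lists = [[8, 1, 3], [8, 1, 3], [8, 1, 3]]
`lists[0].append(17)` → shared = [8, 1, 3, 17]; lists = [[8, 1, 3, 17], [8, 1, 3, 17], [8, 1, 3, 17]]
`print(lists[1])` → prints [8, 1, 3, 17]
`print(lists[2])` → prints [8, 1, 3, 17]
`print(shared)` → prints [8, 1, 3, 17]

Answer:
[8, 1, 3, 17]
[8, 1, 3, 17]
[8, 1, 3, 17]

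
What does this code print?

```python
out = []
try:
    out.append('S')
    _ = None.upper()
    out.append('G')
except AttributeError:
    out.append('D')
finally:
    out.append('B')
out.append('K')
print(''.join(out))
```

Execution trace: 'S' (try body) → 'D' (except AttributeError) → 'B' (finally) → 'K' (after the try/except). Output: SDBK

Answer: SDBK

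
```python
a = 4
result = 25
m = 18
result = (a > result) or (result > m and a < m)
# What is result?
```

Trace:
`a = 4` → a = 4
`result = 25` → result = 25
`m = 18` → m = 18
`result = (a > result) or (result > m and a < m)` → result = True
So result = True

Answer: True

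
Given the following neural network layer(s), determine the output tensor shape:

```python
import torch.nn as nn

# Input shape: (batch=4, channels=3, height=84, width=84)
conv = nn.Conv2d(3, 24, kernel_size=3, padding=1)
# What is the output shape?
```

Input: (4, 3, 84, 84) -> Output: (4, 24, 84, 84)

Answer: (4, 24, 84, 84)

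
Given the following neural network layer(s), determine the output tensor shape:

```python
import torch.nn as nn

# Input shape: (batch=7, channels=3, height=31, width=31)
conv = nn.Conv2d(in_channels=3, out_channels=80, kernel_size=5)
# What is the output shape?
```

Input: (7, 3, 31, 31) -> Output: (7, 80, 27, 27)

Answer: (7, 80, 27, 27)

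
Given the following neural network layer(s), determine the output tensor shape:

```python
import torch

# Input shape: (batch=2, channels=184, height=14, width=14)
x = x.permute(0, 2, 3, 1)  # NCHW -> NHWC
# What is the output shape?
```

Input: (2, 184, 14, 14) -> Output: (2, 14, 14, 184)

Answer: (2, 14, 14, 184)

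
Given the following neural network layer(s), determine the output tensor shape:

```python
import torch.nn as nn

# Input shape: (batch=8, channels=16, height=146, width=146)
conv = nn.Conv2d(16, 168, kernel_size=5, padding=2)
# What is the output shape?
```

Input: (8, 16, 146, 146) -> Output: (8, 168, 146, 146)

Answer: (8, 168, 146, 146)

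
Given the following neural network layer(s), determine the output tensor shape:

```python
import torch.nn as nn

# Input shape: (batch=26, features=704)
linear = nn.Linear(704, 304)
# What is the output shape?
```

Input: (26, 704) -> Output: (26, 304)

Answer: (26, 304)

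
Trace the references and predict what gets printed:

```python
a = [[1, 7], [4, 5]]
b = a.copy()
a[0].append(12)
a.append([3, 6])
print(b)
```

Key concept: shallow copy with nested lists.
Step by step:
`a = [[1, 7], [4, 5]]` → a = [[1, 7], [4, 5]]
`b = a.copy()` → b = [[1, 7], [4, 5]]
`a[0].append(12)` → a = [[1, 7, 12], [4, 5]]; b = [[1, 7, 12], [4, 5]]
`a.append([3, 6])` → a = [[1, 7, 12], [4, 5], [3, 6]]
`print(b)` → prints [[1, 7, 12], [4, 5]]

Answer: [[1, 7, 12], [4, 5]]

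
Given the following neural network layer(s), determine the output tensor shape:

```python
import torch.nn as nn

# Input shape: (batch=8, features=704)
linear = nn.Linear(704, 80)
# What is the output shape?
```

Input: (8, 704) -> Output: (8, 80)

Answer: (8, 80)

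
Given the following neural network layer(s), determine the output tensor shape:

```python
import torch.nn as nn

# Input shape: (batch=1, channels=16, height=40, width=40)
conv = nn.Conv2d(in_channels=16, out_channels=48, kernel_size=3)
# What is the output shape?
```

Input: (1, 16, 40, 40) -> Output: (1, 48, 38, 38)

Answer: (1, 48, 38, 38)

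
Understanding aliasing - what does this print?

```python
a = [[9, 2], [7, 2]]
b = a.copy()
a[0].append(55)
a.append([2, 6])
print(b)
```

Key concept: shallow copy with nested lists.
Step by step:
`a = [[9, 2], [7, 2]]` → a = [[9, 2], [7, 2]]
`b = a.copy()` → b = [[9, 2], [7, 2]]
`a[0].append(55)` → a = [[9, 2, 55], [7, 2]]; b = [[9, 2, 55], [7, 2]]
`a.append([2, 6])` → a = [[9, 2, 55], [7, 2], [2, 6]]
`print(b)` → prints [[9, 2, 55], [7, 2]]

Answer: [[9, 2, 55], [7, 2]]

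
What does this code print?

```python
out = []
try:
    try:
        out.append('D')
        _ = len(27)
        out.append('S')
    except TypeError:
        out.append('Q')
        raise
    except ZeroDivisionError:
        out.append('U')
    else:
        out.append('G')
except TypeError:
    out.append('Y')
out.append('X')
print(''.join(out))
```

Execution trace: 'D' (try body) → 'Q' (except TypeError) → 'Y' (outer except TypeError) → 'X' (after the try/except). Output: DQYX

Answer: DQYX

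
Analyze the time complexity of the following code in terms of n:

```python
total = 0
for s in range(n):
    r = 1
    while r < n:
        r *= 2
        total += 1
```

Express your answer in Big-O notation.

Each loop level contributes: n × log n. Multiplying the contributions gives O(n log n).

Answer: O(n log n)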